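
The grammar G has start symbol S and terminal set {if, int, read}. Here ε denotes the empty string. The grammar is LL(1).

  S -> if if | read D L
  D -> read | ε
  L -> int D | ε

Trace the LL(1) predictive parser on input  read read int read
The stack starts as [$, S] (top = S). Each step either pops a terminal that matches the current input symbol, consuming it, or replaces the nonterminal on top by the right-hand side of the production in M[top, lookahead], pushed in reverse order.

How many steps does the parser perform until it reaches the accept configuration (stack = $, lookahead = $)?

     Stack       Input                 Action
  1  $ S         read read int read $  expand S -> read D L
  2  $ L D read  read read int read $  match read
  3  $ L D       read int read $       expand D -> read
  4  $ L read    read int read $       match read
  5  $ L         int read $            expand L -> int D
  6  $ D int     int read $            match int
  7  $ D         read $                expand D -> read
  8  $ read      read $                match read
Accept reached after 8 steps.

8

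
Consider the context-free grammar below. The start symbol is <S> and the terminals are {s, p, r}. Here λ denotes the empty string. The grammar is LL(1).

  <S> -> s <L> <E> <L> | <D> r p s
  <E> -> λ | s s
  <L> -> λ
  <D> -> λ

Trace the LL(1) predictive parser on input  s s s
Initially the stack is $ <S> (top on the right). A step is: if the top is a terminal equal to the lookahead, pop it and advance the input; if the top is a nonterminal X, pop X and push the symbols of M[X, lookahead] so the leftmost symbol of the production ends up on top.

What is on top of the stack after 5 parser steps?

s

     Stack            Input    Action
  1  $ <S>            s s s $  expand <S> -> s <L> <E> <L>
  2  $ <L> <E> <L> s  s s s $  match s
  3  $ <L> <E> <L>    s s $    expand <L> -> λ
  4  $ <L> <E>        s s $    expand <E> -> s s
  5  $ <L> s s        s s $    match s
Stack after step 5: $ <L> s (top = s).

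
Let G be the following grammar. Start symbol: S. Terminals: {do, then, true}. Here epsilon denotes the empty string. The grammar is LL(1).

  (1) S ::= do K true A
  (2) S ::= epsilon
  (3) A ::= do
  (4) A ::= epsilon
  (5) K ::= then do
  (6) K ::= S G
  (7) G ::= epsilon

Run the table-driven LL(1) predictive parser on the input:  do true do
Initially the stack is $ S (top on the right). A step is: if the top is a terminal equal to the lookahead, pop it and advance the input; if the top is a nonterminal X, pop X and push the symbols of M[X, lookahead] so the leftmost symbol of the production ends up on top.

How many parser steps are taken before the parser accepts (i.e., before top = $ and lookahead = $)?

8

     Stack          Input         Action
  1  $ S            do true do $  expand S ::= do K true A
  2  $ A true K do  do true do $  match do
  3  $ A true K     true do $     expand K ::= S G
  4  $ A true G S   true do $     expand S ::= epsilon
  5  $ A true G     true do $     expand G ::= epsilon
  6  $ A true       true do $     match true
  7  $ A            do $          expand A ::= do
  8  $ do           do $          match do
Accept reached after 8 steps.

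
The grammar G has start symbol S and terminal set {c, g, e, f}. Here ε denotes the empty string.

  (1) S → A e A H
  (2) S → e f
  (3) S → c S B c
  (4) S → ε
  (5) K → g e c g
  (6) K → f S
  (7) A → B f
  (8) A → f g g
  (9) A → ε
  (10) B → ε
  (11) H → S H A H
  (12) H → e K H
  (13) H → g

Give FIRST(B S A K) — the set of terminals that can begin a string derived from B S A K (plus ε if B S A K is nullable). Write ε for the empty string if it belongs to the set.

{c, e, f, g}

FIRST(K): from K→g e c g we get {g}; from K→f S we get {f}. So FIRST(K) = {f, g}.
FIRST(B): from B→ε we get {ε}. So FIRST(B) = {ε}.
FIRST(A): from A→B f we get {f}; from A→f g g we get {f}; from A→ε we get {ε}. So FIRST(A) = {ε, f}.
FIRST(S): from S→A e A H we get {e, f}; from S→e f we get {e}; from S→c S B c we get {c}; from S→ε we get {ε}. So FIRST(S) = {ε, c, e, f}.
FIRST(H): from H→S H A H we get {c, e, f, g}; from H→e K H we get {e}; from H→g we get {g}. So FIRST(H) = {c, e, f, g}.
FIRST(B S A K): take FIRST of each symbol in turn, carrying on past any symbol whose FIRST contains ε; result {c, e, f, g}.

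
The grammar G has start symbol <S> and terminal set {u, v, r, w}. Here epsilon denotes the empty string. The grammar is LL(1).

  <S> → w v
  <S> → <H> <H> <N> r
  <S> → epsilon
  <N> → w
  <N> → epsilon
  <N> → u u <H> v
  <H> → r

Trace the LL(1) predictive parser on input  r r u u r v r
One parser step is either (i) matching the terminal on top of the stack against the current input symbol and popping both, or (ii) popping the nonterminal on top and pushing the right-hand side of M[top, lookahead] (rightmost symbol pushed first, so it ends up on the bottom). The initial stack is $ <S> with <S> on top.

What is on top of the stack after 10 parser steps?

v

      Stack            Input            Action
   1  $ <S>            r r u u r v r $  expand <S> → <H> <H> <N> r
   2  $ r <N> <H> <H>  r r u u r v r $  expand <H> → r
   3  $ r <N> <H> r    r r u u r v r $  match r
   4  $ r <N> <H>      r u u r v r $    expand <H> → r
   5  $ r <N> r        r u u r v r $    match r
   6  $ r <N>          u u r v r $      expand <N> → u u <H> v
   7  $ r v <H> u u    u u r v r $      match u
   8  $ r v <H> u      u r v r $        match u
   9  $ r v <H>        r v r $          expand <H> → r
  10  $ r v r          r v r $          match r
Stack after step 10: $ r v (top = v).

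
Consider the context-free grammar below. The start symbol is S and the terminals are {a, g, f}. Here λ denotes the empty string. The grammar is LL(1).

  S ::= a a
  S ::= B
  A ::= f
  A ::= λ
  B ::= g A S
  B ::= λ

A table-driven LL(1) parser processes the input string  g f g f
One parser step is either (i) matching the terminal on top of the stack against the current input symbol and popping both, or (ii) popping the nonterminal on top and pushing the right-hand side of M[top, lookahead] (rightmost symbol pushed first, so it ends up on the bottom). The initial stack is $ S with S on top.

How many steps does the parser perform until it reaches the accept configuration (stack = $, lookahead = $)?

12

      Stack    Input      Action
   1  $ S      g f g f $  expand S ::= B
   2  $ B      g f g f $  expand B ::= g A S
   3  $ S A g  g f g f $  match g
   4  $ S A    f g f $    expand A ::= f
   5  $ S f    f g f $    match f
   6  $ S      g f $      expand S ::= B
   7  $ B      g f $      expand B ::= g A S
   8  $ S A g  g f $      match g
   9  $ S A    f $        expand A ::= f
  10  $ S f    f $        match f
  11  $ S      $          expand S ::= B
  12  $ B      $          expand B ::= λ
Accept reached after 12 steps.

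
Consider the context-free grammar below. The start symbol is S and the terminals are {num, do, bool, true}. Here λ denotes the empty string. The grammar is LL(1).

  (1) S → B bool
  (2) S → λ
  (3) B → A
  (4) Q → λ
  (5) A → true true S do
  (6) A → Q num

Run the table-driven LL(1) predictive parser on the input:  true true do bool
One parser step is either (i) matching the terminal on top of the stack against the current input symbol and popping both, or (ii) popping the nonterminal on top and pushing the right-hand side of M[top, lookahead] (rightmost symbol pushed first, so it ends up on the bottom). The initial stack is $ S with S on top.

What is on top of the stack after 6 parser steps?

do

     Stack                  Input                Action
  1  $ S                    true true do bool $  expand S → B bool
  2  $ bool B               true true do bool $  expand B → A
  3  $ bool A               true true do bool $  expand A → true true S do
  4  $ bool do S true true  true true do bool $  match true
  5  $ bool do S true       true do bool $       match true
  6  $ bool do S            do bool $            expand S → λ
Stack after step 6: $ bool do (top = do).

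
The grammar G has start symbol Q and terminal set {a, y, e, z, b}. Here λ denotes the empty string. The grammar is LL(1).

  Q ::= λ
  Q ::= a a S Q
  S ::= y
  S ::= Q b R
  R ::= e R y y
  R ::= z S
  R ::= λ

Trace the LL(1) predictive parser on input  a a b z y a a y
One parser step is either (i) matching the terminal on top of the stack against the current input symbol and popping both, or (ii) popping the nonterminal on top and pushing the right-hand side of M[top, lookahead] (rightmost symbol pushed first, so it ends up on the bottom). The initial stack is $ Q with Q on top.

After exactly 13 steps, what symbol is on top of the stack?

step 1: stack=$ Q  input=a a b z y a a y $  — expand Q ::= a a S Q
step 2: stack=$ Q S a a  input=a a b z y a a y $  — match a
step 3: stack=$ Q S a  input=a b z y a a y $  — match a
step 4: stack=$ Q S  input=b z y a a y $  — expand S ::= Q b R
step 5: stack=$ Q R b Q  input=b z y a a y $  — expand Q ::= λ
step 6: stack=$ Q R b  input=b z y a a y $  — match b
step 7: stack=$ Q R  input=z y a a y $  — expand R ::= z S
step 8: stack=$ Q S z  input=z y a a y $  — match z
step 9: stack=$ Q S  input=y a a y $  — expand S ::= y
step 10: stack=$ Q y  input=y a a y $  — match y
step 11: stack=$ Q  input=a a y $  — expand Q ::= a a S Q
step 12: stack=$ Q S a a  input=a a y $  — match a
step 13: stack=$ Q S a  input=a y $  — match a
Stack after step 13: $ Q S (top = S).

S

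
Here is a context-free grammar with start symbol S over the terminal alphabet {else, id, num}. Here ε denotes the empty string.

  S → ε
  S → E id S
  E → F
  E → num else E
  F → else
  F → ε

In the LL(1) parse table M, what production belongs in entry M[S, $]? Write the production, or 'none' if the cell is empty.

FIRST(F): from F→else we get {else}; from F→ε we get {ε}. So FIRST(F) = {ε, else}.
FIRST(E): from E→F we get {ε, else}; from E→num else E we get {num}. So FIRST(E) = {ε, else, num}.
FIRST(S): from S→ε we get {ε}; from S→E id S we get {else, id, num}. So FIRST(S) = {ε, else, id, num}.
FOLLOW(S) includes $ since S is the start symbol.
FOLLOW(S): in S→E id S, the suffix after S is empty (adds nothing new). Thus FOLLOW(S) = {$}.
For S → ε: FIRST(ε) = {ε}, so it goes in M[S, t] for t ∈ {}; since ε ∈ FIRST, also for every t ∈ FOLLOW(S) = {$}.
For S → E id S: FIRST(E id S) = {else, id, num}, so it goes in M[S, t] for t ∈ {else, id, num}.

S → ε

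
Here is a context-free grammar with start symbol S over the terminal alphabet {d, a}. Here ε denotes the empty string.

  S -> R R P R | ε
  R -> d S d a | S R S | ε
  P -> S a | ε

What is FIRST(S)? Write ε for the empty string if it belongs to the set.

FIRST(S): from S->R R P R we get {ε, a, d}; from S->ε we get {ε}. So FIRST(S) = {ε, a, d}.
FIRST(R): from R->d S d a we get {d}; from R->S R S we get {ε, a, d}; from R->ε we get {ε}. So FIRST(R) = {ε, a, d}.
FIRST(P): from P->S a we get {a, d}; from P->ε we get {ε}. So FIRST(P) = {ε, a, d}.

{ε, a, d}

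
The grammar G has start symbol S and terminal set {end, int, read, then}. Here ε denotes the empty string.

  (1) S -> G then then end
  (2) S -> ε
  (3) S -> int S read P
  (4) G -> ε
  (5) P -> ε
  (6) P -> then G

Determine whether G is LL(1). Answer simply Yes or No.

Yes

FIRST(S) = {ε, int, then}
FIRST(G) = {ε}
FIRST(P) = {ε, then}
FOLLOW(S) = {$, read}
FOLLOW(G) = {$, read, then}
FOLLOW(P) = {$, read}
Each cell of M receives at most one production.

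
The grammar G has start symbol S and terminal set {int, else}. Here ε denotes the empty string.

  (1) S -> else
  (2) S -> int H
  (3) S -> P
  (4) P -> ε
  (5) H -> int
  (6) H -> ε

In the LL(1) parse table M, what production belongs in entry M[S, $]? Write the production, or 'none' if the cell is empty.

S -> P

FIRST(P) = {ε}
FIRST(H) = {ε, int}
FIRST(S) = {ε, else, int}  (via P)
FOLLOW(S) includes $ since S is the start symbol.
FOLLOW(S): S appears on no right-hand side. Thus FOLLOW(S) = {$}.
For S -> else: FIRST(else) = {else}, so it goes in M[S, t] for t ∈ {else}.
For S -> int H: FIRST(int H) = {int}, so it goes in M[S, t] for t ∈ {int}.
For S -> P: FIRST(P) = {ε}, so it goes in M[S, t] for t ∈ {}; since ε ∈ FIRST, also for every t ∈ FOLLOW(S) = {$}.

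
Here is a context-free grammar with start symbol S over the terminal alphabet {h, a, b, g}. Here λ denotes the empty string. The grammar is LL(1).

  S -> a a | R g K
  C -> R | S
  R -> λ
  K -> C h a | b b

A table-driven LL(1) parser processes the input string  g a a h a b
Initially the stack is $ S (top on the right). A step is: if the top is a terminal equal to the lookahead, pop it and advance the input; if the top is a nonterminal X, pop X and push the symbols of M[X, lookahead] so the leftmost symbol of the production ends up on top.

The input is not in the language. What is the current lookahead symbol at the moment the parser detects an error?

step 1: stack=$ S  input=g a a h a b $  — expand S -> R g K
step 2: stack=$ K g R  input=g a a h a b $  — expand R -> λ
step 3: stack=$ K g  input=g a a h a b $  — match g
step 4: stack=$ K  input=a a h a b $  — expand K -> C h a
step 5: stack=$ a h C  input=a a h a b $  — expand C -> S
step 6: stack=$ a h S  input=a a h a b $  — expand S -> a a
step 7: stack=$ a h a a  input=a a h a b $  — match a
step 8: stack=$ a h a  input=a h a b $  — match a
step 9: stack=$ a h  input=h a b $  — match h
step 10: stack=$ a  input=a b $  — match a
step 11: stack=$  input=b $  — error: stack empty but input remains

b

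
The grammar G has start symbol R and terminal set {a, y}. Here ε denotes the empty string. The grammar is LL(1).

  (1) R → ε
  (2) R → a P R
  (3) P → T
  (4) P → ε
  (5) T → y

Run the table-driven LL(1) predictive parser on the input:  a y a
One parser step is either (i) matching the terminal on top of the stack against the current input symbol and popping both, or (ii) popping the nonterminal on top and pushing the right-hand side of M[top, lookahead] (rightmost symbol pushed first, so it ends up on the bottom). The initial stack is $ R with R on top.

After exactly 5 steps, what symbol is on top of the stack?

     Stack    Input    Action
  1  $ R      a y a $  expand R → a P R
  2  $ R P a  a y a $  match a
  3  $ R P    y a $    expand P → T
  4  $ R T    y a $    expand T → y
  5  $ R y    y a $    match y
Stack after step 5: $ R (top = R).

R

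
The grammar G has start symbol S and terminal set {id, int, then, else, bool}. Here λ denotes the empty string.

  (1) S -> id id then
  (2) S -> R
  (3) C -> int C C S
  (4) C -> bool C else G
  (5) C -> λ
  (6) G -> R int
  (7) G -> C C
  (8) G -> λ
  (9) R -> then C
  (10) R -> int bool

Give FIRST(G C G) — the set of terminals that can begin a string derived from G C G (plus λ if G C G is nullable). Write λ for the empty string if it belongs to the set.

{λ, bool, int, then}

FIRST(C) = {λ, bool, int}
FIRST(R) = {int, then}
FIRST(S) = {id, int, then}  (via R)
FIRST(G) = {λ, bool, int, then}  (via R int, C C)
FIRST(G C G): take FIRST of each symbol in turn, carrying on past any symbol whose FIRST contains λ; result {λ, bool, int, then}.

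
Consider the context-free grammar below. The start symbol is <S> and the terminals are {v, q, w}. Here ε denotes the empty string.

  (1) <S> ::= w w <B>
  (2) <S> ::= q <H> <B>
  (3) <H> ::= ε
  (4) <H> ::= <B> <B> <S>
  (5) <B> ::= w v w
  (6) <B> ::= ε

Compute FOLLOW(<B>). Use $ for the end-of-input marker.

{$, q, w}

FIRST(<S>): from <S>::=w w <B> we get {w}; from <S>::=q <H> <B> we get {q}. So FIRST(<S>) = {q, w}.
FIRST(<B>): from <B>::=w v w we get {w}; from <B>::=ε we get {ε}. So FIRST(<B>) = {ε, w}.
FIRST(<H>): from <H>::=ε we get {ε}; from <H>::=<B> <B> <S> we get {q, w}. So FIRST(<H>) = {ε, q, w}.
FOLLOW(<S>) includes $ since <S> is the start symbol.
FOLLOW(<S>): in <H>::=<B> <B> <S>, the suffix after <S> is empty, so FOLLOW(<S>) ⊇ FOLLOW(<H>) = {$, w}. Thus FOLLOW(<S>) = {$, w}.
FOLLOW(<H>): in <S>::=q <H> <B>, <H> is followed by <B> with FIRST {ε, w}; in <S>::=q <H> <B>, the suffix after <H> is nullable, so FOLLOW(<H>) ⊇ FOLLOW(<S>) = {$, w}. Thus FOLLOW(<H>) = {$, w}.
FOLLOW(<B>): in <S>::=w w <B>, the suffix after <B> is empty, so FOLLOW(<B>) ⊇ FOLLOW(<S>) = {$, w}; in <S>::=q <H> <B>, the suffix after <B> is empty, so FOLLOW(<B>) ⊇ FOLLOW(<S>) = {$, w}; in <H>::=<B> <B> <S> (occurrence 1), <B> is followed by <B> <S> with FIRST {q, w}; in <H>::=<B> <B> <S> (occurrence 2), <B> is followed by <S> with FIRST {q, w}. Thus FOLLOW(<B>) = {$, q, w}.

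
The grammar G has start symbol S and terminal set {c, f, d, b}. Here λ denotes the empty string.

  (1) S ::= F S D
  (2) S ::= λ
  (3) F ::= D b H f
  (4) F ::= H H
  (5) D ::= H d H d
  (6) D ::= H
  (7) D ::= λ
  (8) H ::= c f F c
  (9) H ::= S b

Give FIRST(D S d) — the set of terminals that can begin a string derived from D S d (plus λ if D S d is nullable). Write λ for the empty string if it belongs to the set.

{b, c, d}

FIRST(S): from S::=F S D we get {b, c}; from S::=λ we get {λ}. So FIRST(S) = {λ, b, c}.
FIRST(H): from H::=c f F c we get {c}; from H::=S b we get {b, c}. So FIRST(H) = {b, c}.
FIRST(D): from D::=H d H d we get {b, c}; from D::=H we get {b, c}; from D::=λ we get {λ}. So FIRST(D) = {λ, b, c}.
FIRST(F): from F::=D b H f we get {b, c}; from F::=H H we get {b, c}. So FIRST(F) = {b, c}.
FIRST(D S d): take FIRST of each symbol in turn, carrying on past any symbol whose FIRST contains λ; result {b, c, d}.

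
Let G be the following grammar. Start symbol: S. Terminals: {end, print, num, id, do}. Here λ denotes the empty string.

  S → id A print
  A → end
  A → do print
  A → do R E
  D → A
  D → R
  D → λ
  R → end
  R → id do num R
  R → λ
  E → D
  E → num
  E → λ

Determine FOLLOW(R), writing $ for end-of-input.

{do, end, id, num, print}

FIRST(S) = {id}
FIRST(A) = {do, end}
FIRST(R) = {λ, end, id}
FIRST(D) = {λ, do, end, id}  (via A, R)
FIRST(E) = {λ, do, end, id, num}  (via D)
FOLLOW(S) includes $ since S is the start symbol.
FOLLOW(S): S appears on no right-hand side. Thus FOLLOW(S) = {$}.
FOLLOW(A): in S→id A print, A is followed by print with FIRST {print}; in D→A, the suffix after A is empty, so FOLLOW(A) ⊇ FOLLOW(D) = {print}. Thus FOLLOW(A) = {print}.
FOLLOW(E): in A→do R E, the suffix after E is empty, so FOLLOW(E) ⊇ FOLLOW(A) = {print}. Thus FOLLOW(E) = {print}.
FOLLOW(D): in E→D, the suffix after D is empty, so FOLLOW(D) ⊇ FOLLOW(E) = {print}. Thus FOLLOW(D) = {print}.
FOLLOW(R): in A→do R E, R is followed by E with FIRST {λ, do, end, id, num}; in A→do R E, the suffix after R is nullable, so FOLLOW(R) ⊇ FOLLOW(A) = {print}; in D→R, the suffix after R is empty, so FOLLOW(R) ⊇ FOLLOW(D) = {print}; in R→id do num R, the suffix after R is empty (adds nothing new). Thus FOLLOW(R) = {do, end, id, num, print}.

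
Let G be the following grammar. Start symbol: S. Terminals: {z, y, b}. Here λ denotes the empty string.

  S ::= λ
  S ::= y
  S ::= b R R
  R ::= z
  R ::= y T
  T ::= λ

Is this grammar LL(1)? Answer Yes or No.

FIRST(S) = {λ, b, y}
FIRST(R) = {y, z}
FIRST(T) = {λ}
FOLLOW(S) = {$}
FOLLOW(R) = {$, y, z}
FOLLOW(T) = {$, y, z}
Each cell of M receives at most one production.

Yes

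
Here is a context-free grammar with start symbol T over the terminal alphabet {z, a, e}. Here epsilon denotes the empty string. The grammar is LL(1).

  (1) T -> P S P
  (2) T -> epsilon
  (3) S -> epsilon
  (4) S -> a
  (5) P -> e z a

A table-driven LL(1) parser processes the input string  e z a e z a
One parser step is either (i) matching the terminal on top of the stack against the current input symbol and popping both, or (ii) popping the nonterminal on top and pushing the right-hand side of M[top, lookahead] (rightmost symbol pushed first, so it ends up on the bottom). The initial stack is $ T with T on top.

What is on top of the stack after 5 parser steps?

S

step 1: stack=$ T  input=e z a e z a $  — expand T -> P S P
step 2: stack=$ P S P  input=e z a e z a $  — expand P -> e z a
step 3: stack=$ P S a z e  input=e z a e z a $  — match e
step 4: stack=$ P S a z  input=z a e z a $  — match z
step 5: stack=$ P S a  input=a e z a $  — match a
Stack after step 5: $ P S (top = S).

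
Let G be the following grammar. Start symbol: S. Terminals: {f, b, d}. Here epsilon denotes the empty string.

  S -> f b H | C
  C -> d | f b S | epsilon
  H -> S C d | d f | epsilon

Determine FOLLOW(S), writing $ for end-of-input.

FIRST(C) = {epsilon, d, f}
FIRST(S) = {epsilon, d, f}  (via C)
FIRST(H) = {epsilon, d, f}  (via S C d)
FOLLOW(S) includes $ since S is the start symbol.
FOLLOW(S): in C->f b S, the suffix after S is empty, so FOLLOW(S) ⊇ FOLLOW(C) = {$, d, f}; in H->S C d, S is followed by C d with FIRST {d, f}. Thus FOLLOW(S) = {$, d, f}.
FOLLOW(C): in S->C, the suffix after C is empty, so FOLLOW(C) ⊇ FOLLOW(S) = {$, d, f}; in H->S C d, C is followed by d with FIRST {d}. Thus FOLLOW(C) = {$, d, f}.
FOLLOW(H): in S->f b H, the suffix after H is empty, so FOLLOW(H) ⊇ FOLLOW(S) = {$, d, f}. Thus FOLLOW(H) = {$, d, f}.

{$, d, f}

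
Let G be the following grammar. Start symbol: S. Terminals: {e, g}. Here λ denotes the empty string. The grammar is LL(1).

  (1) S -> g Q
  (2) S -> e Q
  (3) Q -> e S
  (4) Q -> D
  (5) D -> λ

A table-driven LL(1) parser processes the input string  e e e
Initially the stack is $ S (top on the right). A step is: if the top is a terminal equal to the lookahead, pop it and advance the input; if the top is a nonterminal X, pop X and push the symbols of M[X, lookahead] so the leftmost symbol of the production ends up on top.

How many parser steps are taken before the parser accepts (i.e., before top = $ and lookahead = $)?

step 1: stack=$ S  input=e e e $  — expand S -> e Q
step 2: stack=$ Q e  input=e e e $  — match e
step 3: stack=$ Q  input=e e $  — expand Q -> e S
step 4: stack=$ S e  input=e e $  — match e
step 5: stack=$ S  input=e $  — expand S -> e Q
step 6: stack=$ Q e  input=e $  — match e
step 7: stack=$ Q  input=$  — expand Q -> D
step 8: stack=$ D  input=$  — expand D -> λ
Accept reached after 8 steps.

8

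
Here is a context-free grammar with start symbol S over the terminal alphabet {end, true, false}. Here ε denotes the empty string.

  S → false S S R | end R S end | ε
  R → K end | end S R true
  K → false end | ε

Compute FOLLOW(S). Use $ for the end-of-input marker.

FIRST(S) = {ε, end, false}
FIRST(K) = {ε, false}
FIRST(R) = {end, false}  (via K end)
FOLLOW(S) includes $ since S is the start symbol.
FOLLOW(S): in S→false S S R (occurrence 1), S is followed by S R with FIRST {end, false}; in S→false S S R (occurrence 2), S is followed by R with FIRST {end, false}; in S→end R S end, S is followed by end with FIRST {end}; in R→end S R true, S is followed by R true with FIRST {end, false}. Thus FOLLOW(S) = {$, end, false}.
FOLLOW(R): in S→false S S R, the suffix after R is empty, so FOLLOW(R) ⊇ FOLLOW(S) = {$, end, false}; in S→end R S end, R is followed by S end with FIRST {end, false}; in R→end S R true, R is followed by true with FIRST {true}. Thus FOLLOW(R) = {$, end, false, true}.
FOLLOW(K): in R→K end, K is followed by end with FIRST {end}. Thus FOLLOW(K) = {end}.

{$, end, false}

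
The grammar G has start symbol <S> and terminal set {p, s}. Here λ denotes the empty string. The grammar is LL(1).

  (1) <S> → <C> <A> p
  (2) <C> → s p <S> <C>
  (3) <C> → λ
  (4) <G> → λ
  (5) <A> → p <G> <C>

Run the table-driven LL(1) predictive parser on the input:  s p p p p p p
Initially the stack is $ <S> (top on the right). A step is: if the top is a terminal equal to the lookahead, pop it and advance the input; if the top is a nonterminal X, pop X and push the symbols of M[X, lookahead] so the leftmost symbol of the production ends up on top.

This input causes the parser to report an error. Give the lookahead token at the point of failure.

step 1: stack=$ <S>  input=s p p p p p p $  — expand <S> → <C> <A> p
step 2: stack=$ p <A> <C>  input=s p p p p p p $  — expand <C> → s p <S> <C>
step 3: stack=$ p <A> <C> <S> p s  input=s p p p p p p $  — match s
step 4: stack=$ p <A> <C> <S> p  input=p p p p p p $  — match p
step 5: stack=$ p <A> <C> <S>  input=p p p p p $  — expand <S> → <C> <A> p
step 6: stack=$ p <A> <C> p <A> <C>  input=p p p p p $  — expand <C> → λ
step 7: stack=$ p <A> <C> p <A>  input=p p p p p $  — expand <A> → p <G> <C>
step 8: stack=$ p <A> <C> p <C> <G> p  input=p p p p p $  — match p
step 9: stack=$ p <A> <C> p <C> <G>  input=p p p p $  — expand <G> → λ
step 10: stack=$ p <A> <C> p <C>  input=p p p p $  — expand <C> → λ
step 11: stack=$ p <A> <C> p  input=p p p p $  — match p
step 12: stack=$ p <A> <C>  input=p p p $  — expand <C> → λ
step 13: stack=$ p <A>  input=p p p $  — expand <A> → p <G> <C>
step 14: stack=$ p <C> <G> p  input=p p p $  — match p
step 15: stack=$ p <C> <G>  input=p p $  — expand <G> → λ
step 16: stack=$ p <C>  input=p p $  — expand <C> → λ
step 17: stack=$ p  input=p p $  — match p
step 18: stack=$  input=p $  — error: stack empty but input remains

p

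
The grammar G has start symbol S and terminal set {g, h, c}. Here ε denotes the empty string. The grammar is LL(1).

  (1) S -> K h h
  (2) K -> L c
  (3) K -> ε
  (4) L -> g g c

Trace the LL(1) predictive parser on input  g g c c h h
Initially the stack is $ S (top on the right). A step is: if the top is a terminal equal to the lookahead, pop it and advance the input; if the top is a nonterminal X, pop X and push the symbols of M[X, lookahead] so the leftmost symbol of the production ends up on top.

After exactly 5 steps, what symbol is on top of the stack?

     Stack          Input          Action
  1  $ S            g g c c h h $  expand S -> K h h
  2  $ h h K        g g c c h h $  expand K -> L c
  3  $ h h c L      g g c c h h $  expand L -> g g c
  4  $ h h c c g g  g g c c h h $  match g
  5  $ h h c c g    g c c h h $    match g
Stack after step 5: $ h h c c (top = c).

c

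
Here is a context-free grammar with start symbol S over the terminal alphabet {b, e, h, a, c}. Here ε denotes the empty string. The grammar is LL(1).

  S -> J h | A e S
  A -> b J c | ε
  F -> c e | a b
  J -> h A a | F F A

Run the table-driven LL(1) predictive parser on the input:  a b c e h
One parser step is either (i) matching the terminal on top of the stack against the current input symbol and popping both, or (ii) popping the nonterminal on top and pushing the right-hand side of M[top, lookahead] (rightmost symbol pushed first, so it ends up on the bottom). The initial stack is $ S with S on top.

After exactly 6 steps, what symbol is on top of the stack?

     Stack        Input        Action
  1  $ S          a b c e h $  expand S -> J h
  2  $ h J        a b c e h $  expand J -> F F A
  3  $ h A F F    a b c e h $  expand F -> a b
  4  $ h A F b a  a b c e h $  match a
  5  $ h A F b    b c e h $    match b
  6  $ h A F      c e h $      expand F -> c e
Stack after step 6: $ h A e c (top = c).

c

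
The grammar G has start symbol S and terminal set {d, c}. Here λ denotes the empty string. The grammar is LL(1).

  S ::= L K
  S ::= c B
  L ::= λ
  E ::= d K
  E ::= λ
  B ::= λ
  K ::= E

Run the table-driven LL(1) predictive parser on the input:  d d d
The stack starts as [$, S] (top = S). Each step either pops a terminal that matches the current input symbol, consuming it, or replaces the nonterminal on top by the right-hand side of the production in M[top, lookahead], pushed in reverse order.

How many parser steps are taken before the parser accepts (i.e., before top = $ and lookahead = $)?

13

step 1: stack=$ S  input=d d d $  — expand S ::= L K
step 2: stack=$ K L  input=d d d $  — expand L ::= λ
step 3: stack=$ K  input=d d d $  — expand K ::= E
step 4: stack=$ E  input=d d d $  — expand E ::= d K
step 5: stack=$ K d  input=d d d $  — match d
step 6: stack=$ K  input=d d $  — expand K ::= E
step 7: stack=$ E  input=d d $  — expand E ::= d K
step 8: stack=$ K d  input=d d $  — match d
step 9: stack=$ K  input=d $  — expand K ::= E
step 10: stack=$ E  input=d $  — expand E ::= d K
step 11: stack=$ K d  input=d $  — match d
step 12: stack=$ K  input=$  — expand K ::= E
step 13: stack=$ E  input=$  — expand E ::= λ
Accept reached after 13 steps.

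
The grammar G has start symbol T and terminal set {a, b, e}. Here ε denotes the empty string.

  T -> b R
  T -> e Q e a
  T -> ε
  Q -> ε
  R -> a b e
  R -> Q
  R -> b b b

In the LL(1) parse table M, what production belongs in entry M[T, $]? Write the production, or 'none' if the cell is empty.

T -> ε

FIRST(T): from T->b R we get {b}; from T->e Q e a we get {e}; from T->ε we get {ε}. So FIRST(T) = {ε, b, e}.
FIRST(Q): from Q->ε we get {ε}. So FIRST(Q) = {ε}.
FIRST(R): from R->a b e we get {a}; from R->Q we get {ε}; from R->b b b we get {b}. So FIRST(R) = {ε, a, b}.
FOLLOW(T) includes $ since T is the start symbol.
FOLLOW(T): T appears on no right-hand side. Thus FOLLOW(T) = {$}.
For T -> b R: FIRST(b R) = {b}, so it goes in M[T, t] for t ∈ {b}.
For T -> e Q e a: FIRST(e Q e a) = {e}, so it goes in M[T, t] for t ∈ {e}.
For T -> ε: FIRST(ε) = {ε}, so it goes in M[T, t] for t ∈ {}; since ε ∈ FIRST, also for every t ∈ FOLLOW(T) = {$}.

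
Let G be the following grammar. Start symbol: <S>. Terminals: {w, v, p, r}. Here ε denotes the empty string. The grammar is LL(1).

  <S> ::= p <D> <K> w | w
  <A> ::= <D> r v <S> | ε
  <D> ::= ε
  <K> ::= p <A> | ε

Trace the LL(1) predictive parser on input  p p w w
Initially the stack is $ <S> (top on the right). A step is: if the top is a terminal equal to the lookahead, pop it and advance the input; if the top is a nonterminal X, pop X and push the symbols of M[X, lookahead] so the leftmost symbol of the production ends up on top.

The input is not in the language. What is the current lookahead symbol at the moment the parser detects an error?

w

step 1: stack=$ <S>  input=p p w w $  — expand <S> ::= p <D> <K> w
step 2: stack=$ w <K> <D> p  input=p p w w $  — match p
step 3: stack=$ w <K> <D>  input=p w w $  — expand <D> ::= ε
step 4: stack=$ w <K>  input=p w w $  — expand <K> ::= p <A>
step 5: stack=$ w <A> p  input=p w w $  — match p
step 6: stack=$ w <A>  input=w w $  — expand <A> ::= ε
step 7: stack=$ w  input=w w $  — match w
step 8: stack=$  input=w $  — error: stack empty but input remains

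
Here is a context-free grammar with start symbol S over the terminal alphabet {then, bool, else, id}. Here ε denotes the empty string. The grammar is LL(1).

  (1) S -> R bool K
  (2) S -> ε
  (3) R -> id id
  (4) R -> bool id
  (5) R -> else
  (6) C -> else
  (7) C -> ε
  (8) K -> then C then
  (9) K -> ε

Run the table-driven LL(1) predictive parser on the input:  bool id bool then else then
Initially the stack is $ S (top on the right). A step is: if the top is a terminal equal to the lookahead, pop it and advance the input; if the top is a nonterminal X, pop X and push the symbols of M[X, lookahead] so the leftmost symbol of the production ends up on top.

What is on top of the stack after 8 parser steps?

else

step 1: stack=$ S  input=bool id bool then else then $  — expand S -> R bool K
step 2: stack=$ K bool R  input=bool id bool then else then $  — expand R -> bool id
step 3: stack=$ K bool id bool  input=bool id bool then else then $  — match bool
step 4: stack=$ K bool id  input=id bool then else then $  — match id
step 5: stack=$ K bool  input=bool then else then $  — match bool
step 6: stack=$ K  input=then else then $  — expand K -> then C then
step 7: stack=$ then C then  input=then else then $  — match then
step 8: stack=$ then C  input=else then $  — expand C -> else
Stack after step 8: $ then else (top = else).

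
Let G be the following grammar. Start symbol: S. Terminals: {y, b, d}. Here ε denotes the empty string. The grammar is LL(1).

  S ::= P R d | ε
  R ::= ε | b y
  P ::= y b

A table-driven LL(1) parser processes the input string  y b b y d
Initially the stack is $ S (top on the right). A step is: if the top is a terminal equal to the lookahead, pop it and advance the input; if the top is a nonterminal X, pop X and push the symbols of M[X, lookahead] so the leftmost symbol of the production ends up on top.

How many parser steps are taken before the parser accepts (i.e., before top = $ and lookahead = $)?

     Stack      Input        Action
  1  $ S        y b b y d $  expand S ::= P R d
  2  $ d R P    y b b y d $  expand P ::= y b
  3  $ d R b y  y b b y d $  match y
  4  $ d R b    b b y d $    match b
  5  $ d R      b y d $      expand R ::= b y
  6  $ d y b    b y d $      match b
  7  $ d y      y d $        match y
  8  $ d        d $          match d
Accept reached after 8 steps.

8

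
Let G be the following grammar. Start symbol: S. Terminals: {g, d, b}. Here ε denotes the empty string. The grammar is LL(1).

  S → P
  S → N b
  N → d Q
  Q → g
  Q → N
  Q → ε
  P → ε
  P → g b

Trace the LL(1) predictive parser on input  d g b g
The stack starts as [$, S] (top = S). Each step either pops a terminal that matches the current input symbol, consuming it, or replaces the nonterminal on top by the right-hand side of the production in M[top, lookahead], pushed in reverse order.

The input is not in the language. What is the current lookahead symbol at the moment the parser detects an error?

g

     Stack    Input      Action
  1  $ S      d g b g $  expand S → N b
  2  $ b N    d g b g $  expand N → d Q
  3  $ b Q d  d g b g $  match d
  4  $ b Q    g b g $    expand Q → g
  5  $ b g    g b g $    match g
  6  $ b      b g $      match b
  7  $        g $        error: stack empty but input remains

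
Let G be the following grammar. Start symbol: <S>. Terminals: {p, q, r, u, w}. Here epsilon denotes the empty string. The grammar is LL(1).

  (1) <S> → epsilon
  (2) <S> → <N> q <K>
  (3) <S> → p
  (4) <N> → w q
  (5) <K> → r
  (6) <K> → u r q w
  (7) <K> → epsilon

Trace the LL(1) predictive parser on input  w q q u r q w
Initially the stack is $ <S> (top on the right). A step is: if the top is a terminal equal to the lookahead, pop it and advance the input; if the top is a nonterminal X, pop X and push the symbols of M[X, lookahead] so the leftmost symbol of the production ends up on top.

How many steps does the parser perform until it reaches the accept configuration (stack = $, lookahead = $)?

      Stack        Input            Action
   1  $ <S>        w q q u r q w $  expand <S> → <N> q <K>
   2  $ <K> q <N>  w q q u r q w $  expand <N> → w q
   3  $ <K> q q w  w q q u r q w $  match w
   4  $ <K> q q    q q u r q w $    match q
   5  $ <K> q      q u r q w $      match q
   6  $ <K>        u r q w $        expand <K> → u r q w
   7  $ w q r u    u r q w $        match u
   8  $ w q r      r q w $          match r
   9  $ w q        q w $            match q
  10  $ w          w $              match w
Accept reached after 10 steps.

10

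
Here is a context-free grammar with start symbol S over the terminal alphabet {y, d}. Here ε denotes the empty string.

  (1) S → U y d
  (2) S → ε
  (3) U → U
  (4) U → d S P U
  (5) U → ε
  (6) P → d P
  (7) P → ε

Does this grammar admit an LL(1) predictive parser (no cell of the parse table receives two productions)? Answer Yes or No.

FIRST(S) = {ε, d, y}
FIRST(U) = {ε, d}
FIRST(P) = {ε, d}
FOLLOW(S) = {$, d, y}
FOLLOW(U) = {y}
FOLLOW(P) = {d, y}
Cell M[P, d] receives both P → d P and P → ε — the grammar is not LL(1).

No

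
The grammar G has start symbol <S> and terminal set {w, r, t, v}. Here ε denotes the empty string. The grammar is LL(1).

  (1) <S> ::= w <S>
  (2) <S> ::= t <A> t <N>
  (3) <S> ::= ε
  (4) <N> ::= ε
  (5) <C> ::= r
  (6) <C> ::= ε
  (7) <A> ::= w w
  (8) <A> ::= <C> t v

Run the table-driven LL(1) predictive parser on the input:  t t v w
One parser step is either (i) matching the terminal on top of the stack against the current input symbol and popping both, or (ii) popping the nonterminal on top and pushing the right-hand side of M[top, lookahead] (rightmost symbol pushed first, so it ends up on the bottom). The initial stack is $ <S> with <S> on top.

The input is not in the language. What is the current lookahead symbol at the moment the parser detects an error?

w

step 1: stack=$ <S>  input=t t v w $  — expand <S> ::= t <A> t <N>
step 2: stack=$ <N> t <A> t  input=t t v w $  — match t
step 3: stack=$ <N> t <A>  input=t v w $  — expand <A> ::= <C> t v
step 4: stack=$ <N> t v t <C>  input=t v w $  — expand <C> ::= ε
step 5: stack=$ <N> t v t  input=t v w $  — match t
step 6: stack=$ <N> t v  input=v w $  — match v
step 7: stack=$ <N> t  input=w $  — error: top is terminal t but lookahead is w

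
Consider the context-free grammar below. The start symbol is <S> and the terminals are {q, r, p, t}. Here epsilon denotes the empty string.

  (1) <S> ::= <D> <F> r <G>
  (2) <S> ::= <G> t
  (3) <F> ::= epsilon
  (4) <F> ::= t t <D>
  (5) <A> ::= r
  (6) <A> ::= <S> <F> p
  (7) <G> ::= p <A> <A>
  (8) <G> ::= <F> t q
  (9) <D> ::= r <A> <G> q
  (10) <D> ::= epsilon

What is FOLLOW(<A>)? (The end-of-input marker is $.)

FIRST(<F>): from <F>::=epsilon we get {epsilon}; from <F>::=t t <D> we get {t}. So FIRST(<F>) = {epsilon, t}.
FIRST(<D>): from <D>::=r <A> <G> q we get {r}; from <D>::=epsilon we get {epsilon}. So FIRST(<D>) = {epsilon, r}.
FIRST(<G>): from <G>::=p <A> <A> we get {p}; from <G>::=<F> t q we get {t}. So FIRST(<G>) = {p, t}.
FIRST(<S>): from <S>::=<D> <F> r <G> we get {r, t}; from <S>::=<G> t we get {p, t}. So FIRST(<S>) = {p, r, t}.
FIRST(<A>): from <A>::=r we get {r}; from <A>::=<S> <F> p we get {p, r, t}. So FIRST(<A>) = {p, r, t}.
FOLLOW(<S>) includes $ since <S> is the start symbol.
FOLLOW(<S>): in <A>::=<S> <F> p, <S> is followed by <F> p with FIRST {p, t}. Thus FOLLOW(<S>) = {$, p, t}.
FOLLOW(<F>): in <S>::=<D> <F> r <G>, <F> is followed by r <G> with FIRST {r}; in <A>::=<S> <F> p, <F> is followed by p with FIRST {p}; in <G>::=<F> t q, <F> is followed by t q with FIRST {t}. Thus FOLLOW(<F>) = {p, r, t}.
FOLLOW(<G>): in <S>::=<D> <F> r <G>, the suffix after <G> is empty, so FOLLOW(<G>) ⊇ FOLLOW(<S>) = {$, p, t}; in <S>::=<G> t, <G> is followed by t with FIRST {t}; in <D>::=r <A> <G> q, <G> is followed by q with FIRST {q}. Thus FOLLOW(<G>) = {$, p, q, t}.
FOLLOW(<A>): in <G>::=p <A> <A> (occurrence 1), <A> is followed by <A> with FIRST {p, r, t}; in <G>::=p <A> <A> (occurrence 2), the suffix after <A> is empty, so FOLLOW(<A>) ⊇ FOLLOW(<G>) = {$, p, q, t}; in <D>::=r <A> <G> q, <A> is followed by <G> q with FIRST {p, t}. Thus FOLLOW(<A>) = {$, p, q, r, t}.
FOLLOW(<D>): in <S>::=<D> <F> r <G>, <D> is followed by <F> r <G> with FIRST {r, t}; in <F>::=t t <D>, the suffix after <D> is empty, so FOLLOW(<D>) ⊇ FOLLOW(<F>) = {p, r, t}. Thus FOLLOW(<D>) = {p, r, t}.

{$, p, q, r, t}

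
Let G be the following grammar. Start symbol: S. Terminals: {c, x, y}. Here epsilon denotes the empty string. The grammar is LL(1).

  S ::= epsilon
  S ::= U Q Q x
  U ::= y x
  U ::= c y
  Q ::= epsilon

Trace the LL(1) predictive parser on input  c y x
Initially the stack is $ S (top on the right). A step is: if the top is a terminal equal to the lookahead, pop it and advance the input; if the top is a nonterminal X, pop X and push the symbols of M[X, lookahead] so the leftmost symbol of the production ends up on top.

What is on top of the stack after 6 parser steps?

     Stack        Input    Action
  1  $ S          c y x $  expand S ::= U Q Q x
  2  $ x Q Q U    c y x $  expand U ::= c y
  3  $ x Q Q y c  c y x $  match c
  4  $ x Q Q y    y x $    match y
  5  $ x Q Q      x $      expand Q ::= epsilon
  6  $ x Q        x $      expand Q ::= epsilon
Stack after step 6: $ x (top = x).

x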